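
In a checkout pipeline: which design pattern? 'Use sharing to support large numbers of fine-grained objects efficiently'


This matches the Flyweight pattern

Flyweight


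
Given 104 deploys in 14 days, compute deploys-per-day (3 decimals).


Formula: deployments per day = releases / days
= 104 / 14
= 7.429 deploys/day
(equivalently, 52.0 deploys/week)

7.429 deploys/day


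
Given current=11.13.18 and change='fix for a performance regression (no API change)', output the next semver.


Current: 11.13.18
Change category: 'fix for a performance regression (no API change)' → patch bump
SemVer rule: patch bump → increment PATCH (MAJOR and MINOR unchanged)
New: 11.13.19

11.13.19


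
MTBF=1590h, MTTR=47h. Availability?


Availability = MTBF / (MTBF + MTTR)
Availability = 1590 / (1590 + 47)
Availability = 1590 / 1637
Availability = 97.1289%

97.1289%


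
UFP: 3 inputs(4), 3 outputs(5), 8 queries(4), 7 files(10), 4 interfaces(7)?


UFP = EI*4 + EO*5 + EQ*4 + ILF*10 + EIF*7
UFP = 3*4 + 3*5 + 8*4 + 7*10 + 4*7
UFP = 12 + 15 + 32 + 70 + 28
UFP = 157

157


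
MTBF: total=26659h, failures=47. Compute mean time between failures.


Formula: MTBF = Total operating time / Number of failures
MTBF = 26659 / 47
MTBF = 567.21 hours

567.21 hours


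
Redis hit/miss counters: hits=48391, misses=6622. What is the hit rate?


Formula: hit rate = hits / (hits + misses) * 100
hit rate = 48391 / (48391 + 6622) * 100
hit rate = 48391 / 55013 * 100
hit rate = 87.96%

87.96%


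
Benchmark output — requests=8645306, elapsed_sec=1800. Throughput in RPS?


Formula: throughput = requests / seconds
throughput = 8645306 / 1800
throughput = 4802.95 requests/second

4802.95 requests/second


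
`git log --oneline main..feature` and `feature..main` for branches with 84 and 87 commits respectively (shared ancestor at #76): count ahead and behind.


Common ancestor: commit #76
feature commits after divergence: 84 - 76 = 8
main commits after divergence: 87 - 76 = 11
feature is 8 commits ahead of main
main is 11 commits ahead of feature

feature ahead: 8, main ahead: 11


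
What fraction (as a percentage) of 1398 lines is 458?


Coverage = covered / total * 100
Coverage = 458 / 1398 * 100
Coverage = 32.76%

32.76%


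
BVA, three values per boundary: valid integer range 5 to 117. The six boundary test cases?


Range: [5, 117]
Boundaries: just below min, min, min+1, max-1, max, just above max
Values: [4, 5, 6, 116, 117, 118]

[4, 5, 6, 116, 117, 118]


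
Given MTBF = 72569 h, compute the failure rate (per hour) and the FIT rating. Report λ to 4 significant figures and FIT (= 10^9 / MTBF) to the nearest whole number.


Formula: λ = 1 / MTBF; FIT = λ × 1e9 = 1e9 / MTBF
λ = 1 / 72569 ≈ 1.378e-05 failures/hour
FIT = 1e9 / 72569 ≈ 13780 failures per 1e9 hours (nearest whole number)

λ = 1.378e-05 /h, FIT = 13780


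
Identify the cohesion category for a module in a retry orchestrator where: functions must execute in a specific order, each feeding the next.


Reasoning: Output of one is input to next
Type: Sequential cohesion

Sequential cohesion


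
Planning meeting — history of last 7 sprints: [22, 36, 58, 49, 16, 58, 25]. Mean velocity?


Formula: Avg velocity = Total points / Number of sprints
Points: [22, 36, 58, 49, 16, 58, 25]
Sum = 22 + 36 + 58 + 49 + 16 + 58 + 25 = 264
Avg velocity = 264 / 7 = 37.71 points/sprint

37.71 points/sprint


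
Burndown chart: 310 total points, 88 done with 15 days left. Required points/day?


Formula: Required rate = Remaining points / Days left
Remaining = 310 - 88 = 222 points
Required rate = 222 / 15 = 14.8 points/day

14.8 points/day


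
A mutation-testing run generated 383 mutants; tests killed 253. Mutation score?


Mutation score = killed / total * 100
Mutation score = 253 / 383 * 100
Mutation score = 66.06%

66.06%


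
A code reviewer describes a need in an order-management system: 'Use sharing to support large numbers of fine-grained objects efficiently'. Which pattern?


This matches the Flyweight pattern

Flyweight


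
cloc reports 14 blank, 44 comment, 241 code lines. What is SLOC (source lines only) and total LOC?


Total LOC = blank + comment + code
Total LOC = 14 + 44 + 241 = 299
SLOC (source only) = code = 241

Total LOC: 299, SLOC: 241


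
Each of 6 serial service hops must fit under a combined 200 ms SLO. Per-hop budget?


Formula: per_stage = total_budget / stages
per_stage = 200 / 6
per_stage = 33.33 ms

33.33 ms


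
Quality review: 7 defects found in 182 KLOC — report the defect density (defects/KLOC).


Defect density = defects / KLOC
Defect density = 7 / 182
Defect density = 0.038 defects/KLOC

0.038 defects/KLOC


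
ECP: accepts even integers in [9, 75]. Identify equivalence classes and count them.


Constraint: even integers in [9, 75]
Class 1: x < 9 — out-of-range invalid
Class 2: x in [9,75] but odd — wrong type invalid
Class 3: x in [9,75] and even — valid
Class 4: x > 75 — out-of-range invalid
Total equivalence classes: 4

4 equivalence classes


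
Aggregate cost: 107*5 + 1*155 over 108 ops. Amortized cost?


Formula: Amortized cost = Total cost / Operations
Total cost = (107 * 5) + (1 * 155)
Total cost = 535 + 155 = 690
Amortized = 690 / 108 = 6.3889

6.3889


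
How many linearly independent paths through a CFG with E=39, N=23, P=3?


Formula: V(G) = E - N + 2P
V(G) = 39 - 23 + 2*3
V(G) = 16 + 6
V(G) = 22

22


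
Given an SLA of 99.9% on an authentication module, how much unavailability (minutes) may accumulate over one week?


Formula: allowed downtime = period * (100 - SLA) / 100
Period (week) = 10080 minutes
Unavailability fraction = (100 - 99.9) / 100
Allowed downtime = 10080 * (100 - 99.9) / 100
Allowed downtime = 10.08 minutes

10.08 minutes


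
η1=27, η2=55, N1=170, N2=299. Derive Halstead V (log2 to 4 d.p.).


Formula: V = N * log2(η), where N = N1 + N2 and η = η1 + η2
η = 27 + 55 = 82
N = 170 + 299 = 469
log2(82) ≈ 6.3576
V = 469 * 6.3576 = 2981.71

2981.71


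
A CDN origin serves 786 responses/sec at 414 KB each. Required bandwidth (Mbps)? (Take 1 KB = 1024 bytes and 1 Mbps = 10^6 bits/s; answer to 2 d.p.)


Formula: Mbps = payload_bytes * RPS * 8 / 1e6
Payload per request = 414 KB = 414 * 1024 = 423936 bytes
Total bytes/sec = 423936 * 786 = 333213696
Total bits/sec = 333213696 * 8 = 2665709568
Mbps = 2665709568 / 1e6 = 2665.71

2665.71 Mbps


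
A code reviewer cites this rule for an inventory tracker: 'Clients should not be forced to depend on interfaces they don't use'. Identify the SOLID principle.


This describes the Interface Segregation Principle (ISP)

Interface Segregation Principle (ISP)


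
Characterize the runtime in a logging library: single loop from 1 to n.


Reasoning: one pass through n items
Complexity: O(n)

O(n)


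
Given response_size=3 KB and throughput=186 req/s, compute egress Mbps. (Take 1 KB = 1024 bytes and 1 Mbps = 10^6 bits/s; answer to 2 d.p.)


Formula: Mbps = payload_bytes * RPS * 8 / 1e6
Payload per request = 3 KB = 3 * 1024 = 3072 bytes
Total bytes/sec = 3072 * 186 = 571392
Total bits/sec = 571392 * 8 = 4571136
Mbps = 4571136 / 1e6 = 4.57

4.57 Mbps


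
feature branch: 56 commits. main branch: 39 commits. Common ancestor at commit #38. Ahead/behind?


Common ancestor: commit #38
feature commits after divergence: 56 - 38 = 18
main commits after divergence: 39 - 38 = 1
feature is 18 commits ahead of main
main is 1 commits ahead of feature

feature ahead: 18, main ahead: 1


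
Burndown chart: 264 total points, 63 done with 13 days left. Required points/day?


Formula: Required rate = Remaining points / Days left
Remaining = 264 - 63 = 201 points
Required rate = 201 / 13 = 15.46 points/day

15.46 points/day


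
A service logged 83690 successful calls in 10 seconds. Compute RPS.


Formula: throughput = requests / seconds
throughput = 83690 / 10
throughput = 8369.0 requests/second

8369.0 requests/second


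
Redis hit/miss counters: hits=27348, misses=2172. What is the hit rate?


Formula: hit rate = hits / (hits + misses) * 100
hit rate = 27348 / (27348 + 2172) * 100
hit rate = 27348 / 29520 * 100
hit rate = 92.64%

92.64%


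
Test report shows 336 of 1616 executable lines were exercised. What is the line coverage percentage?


Coverage = covered / total * 100
Coverage = 336 / 1616 * 100
Coverage = 20.79%

20.79%


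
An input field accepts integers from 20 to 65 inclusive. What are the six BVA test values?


Range: [20, 65]
Boundaries: just below min, min, min+1, max-1, max, just above max
Values: [19, 20, 21, 64, 65, 66]

[19, 20, 21, 64, 65, 66]


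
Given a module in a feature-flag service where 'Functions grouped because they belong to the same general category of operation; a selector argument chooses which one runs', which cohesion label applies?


Reasoning: Grouped by category of activity, not by data or sequence
Type: Logical cohesion

Logical cohesion


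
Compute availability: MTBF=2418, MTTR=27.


Availability = MTBF / (MTBF + MTTR)
Availability = 2418 / (2418 + 27)
Availability = 2418 / 2445
Availability = 98.8957%

98.8957%


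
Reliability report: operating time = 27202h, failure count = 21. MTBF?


Formula: MTBF = Total operating time / Number of failures
MTBF = 27202 / 21
MTBF = 1295.33 hours

1295.33 hours


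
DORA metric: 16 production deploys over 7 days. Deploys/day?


Formula: deployments per day = releases / days
= 16 / 7
= 2.286 deploys/day
(equivalently, 16.0 deploys/week)

2.286 deploys/day


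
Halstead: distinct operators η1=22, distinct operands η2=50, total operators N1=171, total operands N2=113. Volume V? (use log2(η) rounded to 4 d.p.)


Formula: V = N * log2(η), where N = N1 + N2 and η = η1 + η2
η = 22 + 50 = 72
N = 171 + 113 = 284
log2(72) ≈ 6.1699
V = 284 * 6.1699 = 1752.25

1752.25


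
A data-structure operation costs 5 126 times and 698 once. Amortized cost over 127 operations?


Formula: Amortized cost = Total cost / Operations
Total cost = (126 * 5) + (1 * 698)
Total cost = 630 + 698 = 1328
Amortized = 1328 / 127 = 10.4567

10.4567


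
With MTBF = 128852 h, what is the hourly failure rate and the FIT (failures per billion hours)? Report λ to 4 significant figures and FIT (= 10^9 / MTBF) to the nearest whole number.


Formula: λ = 1 / MTBF; FIT = λ × 1e9 = 1e9 / MTBF
λ = 1 / 128852 ≈ 7.761e-06 failures/hour
FIT = 1e9 / 128852 ≈ 7761 failures per 1e9 hours (nearest whole number)

λ = 7.761e-06 /h, FIT = 7761


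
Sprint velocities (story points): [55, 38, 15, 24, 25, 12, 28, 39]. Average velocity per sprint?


Formula: Avg velocity = Total points / Number of sprints
Points: [55, 38, 15, 24, 25, 12, 28, 39]
Sum = 55 + 38 + 15 + 24 + 25 + 12 + 28 + 39 = 236
Avg velocity = 236 / 8 = 29.5 points/sprint

29.5 points/sprint


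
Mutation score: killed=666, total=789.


Mutation score = killed / total * 100
Mutation score = 666 / 789 * 100
Mutation score = 84.41%

84.41%


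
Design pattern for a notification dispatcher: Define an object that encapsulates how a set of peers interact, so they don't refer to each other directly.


This matches the Mediator pattern

Mediator


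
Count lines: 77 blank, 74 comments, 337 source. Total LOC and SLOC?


Total LOC = blank + comment + code
Total LOC = 77 + 74 + 337 = 488
SLOC (source only) = code = 337

Total LOC: 488, SLOC: 337


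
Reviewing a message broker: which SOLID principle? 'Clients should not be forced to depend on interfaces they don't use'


This describes the Interface Segregation Principle (ISP)

Interface Segregation Principle (ISP)


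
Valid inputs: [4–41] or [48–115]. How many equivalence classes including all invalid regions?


Valid ranges: [4,41] and [48,115]
Class 1: x < 4 — invalid
Class 2: 4 ≤ x ≤ 41 — valid
Class 3: 41 < x < 48 — invalid (gap between ranges)
Class 4: 48 ≤ x ≤ 115 — valid
Class 5: x > 115 — invalid
Total equivalence classes: 5

5 equivalence classes


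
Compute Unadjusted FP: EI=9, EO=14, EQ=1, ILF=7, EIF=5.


UFP = EI*4 + EO*5 + EQ*4 + ILF*10 + EIF*7
UFP = 9*4 + 14*5 + 1*4 + 7*10 + 5*7
UFP = 36 + 70 + 4 + 70 + 35
UFP = 215

215


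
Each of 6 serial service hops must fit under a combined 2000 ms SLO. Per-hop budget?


Formula: per_stage = total_budget / stages
per_stage = 2000 / 6
per_stage = 333.33 ms

333.33 ms


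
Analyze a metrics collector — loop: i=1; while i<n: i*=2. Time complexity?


Reasoning: i doubles each step so iterations are log2(n)
Complexity: O(log n)

O(log n)


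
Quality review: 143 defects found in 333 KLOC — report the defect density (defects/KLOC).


Defect density = defects / KLOC
Defect density = 143 / 333
Defect density = 0.429 defects/KLOC

0.429 defects/KLOC


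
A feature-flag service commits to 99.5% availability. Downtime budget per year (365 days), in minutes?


Formula: allowed downtime = period * (100 - SLA) / 100
Period (year (365 days)) = 525600 minutes
Unavailability fraction = (100 - 99.5) / 100
Allowed downtime = 525600 * (100 - 99.5) / 100
Allowed downtime = 2628.0 minutes

2628.0 minutes


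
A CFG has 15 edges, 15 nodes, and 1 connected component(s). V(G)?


Formula: V(G) = E - N + 2P
V(G) = 15 - 15 + 2*1
V(G) = 0 + 2
V(G) = 2

2


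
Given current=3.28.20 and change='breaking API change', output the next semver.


Current: 3.28.20
Change category: 'breaking API change' → major bump
SemVer rule: major bump → increment MAJOR, reset MINOR and PATCH to 0
New: 4.0.0

4.0.0


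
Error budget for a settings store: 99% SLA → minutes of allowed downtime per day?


Formula: allowed downtime = period * (100 - SLA) / 100
Period (day) = 1440 minutes
Unavailability fraction = (100 - 99.0) / 100
Allowed downtime = 1440 * (100 - 99.0) / 100
Allowed downtime = 14.4 minutes

14.4 minutes


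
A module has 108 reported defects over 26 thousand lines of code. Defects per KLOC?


Defect density = defects / KLOC
Defect density = 108 / 26
Defect density = 4.154 defects/KLOC

4.154 defects/KLOC


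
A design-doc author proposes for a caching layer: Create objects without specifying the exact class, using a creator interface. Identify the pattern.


This matches the Factory Method pattern

Factory Method


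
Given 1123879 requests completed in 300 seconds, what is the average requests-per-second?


Formula: throughput = requests / seconds
throughput = 1123879 / 300
throughput = 3746.26 requests/second

3746.26 requests/second


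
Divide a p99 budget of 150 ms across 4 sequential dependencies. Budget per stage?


Formula: per_stage = total_budget / stages
per_stage = 150 / 4
per_stage = 37.5 ms

37.5 ms


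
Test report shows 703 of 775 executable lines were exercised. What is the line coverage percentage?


Coverage = covered / total * 100
Coverage = 703 / 775 * 100
Coverage = 90.71%

90.71%


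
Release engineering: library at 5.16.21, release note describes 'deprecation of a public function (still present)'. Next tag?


Current: 5.16.21
Change category: 'deprecation of a public function (still present)' → minor bump
SemVer rule: minor bump → increment MINOR, reset PATCH to 0 (MAJOR unchanged)
New: 5.17.0

5.17.0


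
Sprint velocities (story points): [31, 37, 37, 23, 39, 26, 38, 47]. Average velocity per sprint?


Formula: Avg velocity = Total points / Number of sprints
Points: [31, 37, 37, 23, 39, 26, 38, 47]
Sum = 31 + 37 + 37 + 23 + 39 + 26 + 38 + 47 = 278
Avg velocity = 278 / 8 = 34.75 points/sprint

34.75 points/sprint


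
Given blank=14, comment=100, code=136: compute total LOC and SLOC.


Total LOC = blank + comment + code
Total LOC = 14 + 100 + 136 = 250
SLOC (source only) = code = 136

Total LOC: 250, SLOC: 136


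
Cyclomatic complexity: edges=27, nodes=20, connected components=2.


Formula: V(G) = E - N + 2P
V(G) = 27 - 20 + 2*2
V(G) = 7 + 4
V(G) = 11

11


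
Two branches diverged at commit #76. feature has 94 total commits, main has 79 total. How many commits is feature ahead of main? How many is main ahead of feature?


Common ancestor: commit #76
feature commits after divergence: 94 - 76 = 18
main commits after divergence: 79 - 76 = 3
feature is 18 commits ahead of main
main is 3 commits ahead of feature

feature ahead: 18, main ahead: 3


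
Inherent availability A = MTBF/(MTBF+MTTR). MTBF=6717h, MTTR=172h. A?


Availability = MTBF / (MTBF + MTTR)
Availability = 6717 / (6717 + 172)
Availability = 6717 / 6889
Availability = 97.5033%

97.5033%


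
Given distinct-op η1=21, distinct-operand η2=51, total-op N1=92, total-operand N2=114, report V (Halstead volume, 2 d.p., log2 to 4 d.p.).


Formula: V = N * log2(η), where N = N1 + N2 and η = η1 + η2
η = 21 + 51 = 72
N = 92 + 114 = 206
log2(72) ≈ 6.1699
V = 206 * 6.1699 = 1271.00

1271.00


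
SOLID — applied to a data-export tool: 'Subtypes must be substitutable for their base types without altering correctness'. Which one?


This describes the Liskov Substitution Principle (LSP)

Liskov Substitution Principle (LSP)


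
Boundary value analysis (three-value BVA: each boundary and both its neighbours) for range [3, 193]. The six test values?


Range: [3, 193]
Boundaries: just below min, min, min+1, max-1, max, just above max
Values: [2, 3, 4, 192, 193, 194]

[2, 3, 4, 192, 193, 194]


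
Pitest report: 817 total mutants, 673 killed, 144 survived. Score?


Mutation score = killed / total * 100
Mutation score = 673 / 817 * 100
Mutation score = 82.37%

82.37%


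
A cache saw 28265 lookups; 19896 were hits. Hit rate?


Formula: hit rate = hits / (hits + misses) * 100
hit rate = 19896 / (19896 + 8369) * 100
hit rate = 19896 / 28265 * 100
hit rate = 70.39%

70.39%


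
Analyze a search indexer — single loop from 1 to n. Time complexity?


Reasoning: one pass through n items
Complexity: O(n)

O(n)


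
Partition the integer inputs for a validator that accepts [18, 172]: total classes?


Valid range: [18, 172]
Class 1: x < 18 — invalid
Class 2: 18 ≤ x ≤ 172 — valid
Class 3: x > 172 — invalid
Total equivalence classes: 3

3 equivalence classes


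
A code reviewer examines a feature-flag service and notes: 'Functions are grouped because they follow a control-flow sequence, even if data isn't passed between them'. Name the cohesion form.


Reasoning: Grouped by order of execution within a routine, not by data flow
Type: Procedural cohesion

Procedural cohesion


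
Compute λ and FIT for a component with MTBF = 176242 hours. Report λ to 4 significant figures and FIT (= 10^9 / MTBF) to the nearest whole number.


Formula: λ = 1 / MTBF; FIT = λ × 1e9 = 1e9 / MTBF
λ = 1 / 176242 ≈ 5.674e-06 failures/hour
FIT = 1e9 / 176242 ≈ 5674 failures per 1e9 hours (nearest whole number)

λ = 5.674e-06 /h, FIT = 5674


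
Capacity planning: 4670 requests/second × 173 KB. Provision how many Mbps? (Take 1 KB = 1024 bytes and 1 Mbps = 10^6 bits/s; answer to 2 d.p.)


Formula: Mbps = payload_bytes * RPS * 8 / 1e6
Payload per request = 173 KB = 173 * 1024 = 177152 bytes
Total bytes/sec = 177152 * 4670 = 827299840
Total bits/sec = 827299840 * 8 = 6618398720
Mbps = 6618398720 / 1e6 = 6618.4

6618.4 Mbps


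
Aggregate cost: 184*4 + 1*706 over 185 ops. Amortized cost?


Formula: Amortized cost = Total cost / Operations
Total cost = (184 * 4) + (1 * 706)
Total cost = 736 + 706 = 1442
Amortized = 1442 / 185 = 7.7946

7.7946


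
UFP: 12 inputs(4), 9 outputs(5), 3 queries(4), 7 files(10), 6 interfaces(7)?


UFP = EI*4 + EO*5 + EQ*4 + ILF*10 + EIF*7
UFP = 12*4 + 9*5 + 3*4 + 7*10 + 6*7
UFP = 48 + 45 + 12 + 70 + 42
UFP = 217

217


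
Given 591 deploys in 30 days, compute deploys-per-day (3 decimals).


Formula: deployments per day = releases / days
= 591 / 30
= 19.7 deploys/day
(equivalently, 137.9 deploys/week)

19.7 deploys/day


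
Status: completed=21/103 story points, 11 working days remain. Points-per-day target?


Formula: Required rate = Remaining points / Days left
Remaining = 103 - 21 = 82 points
Required rate = 82 / 11 = 7.45 points/day

7.45 points/day


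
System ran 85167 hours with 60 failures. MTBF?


Formula: MTBF = Total operating time / Number of failures
MTBF = 85167 / 60
MTBF = 1419.45 hours

1419.45 hours


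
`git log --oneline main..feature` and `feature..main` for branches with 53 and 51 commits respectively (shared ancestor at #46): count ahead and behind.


Common ancestor: commit #46
feature commits after divergence: 53 - 46 = 7
main commits after divergence: 51 - 46 = 5
feature is 7 commits ahead of main
main is 5 commits ahead of feature

feature ahead: 7, main ahead: 5


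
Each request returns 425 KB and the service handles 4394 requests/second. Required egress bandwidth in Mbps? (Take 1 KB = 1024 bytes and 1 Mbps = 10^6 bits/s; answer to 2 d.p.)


Formula: Mbps = payload_bytes * RPS * 8 / 1e6
Payload per request = 425 KB = 425 * 1024 = 435200 bytes
Total bytes/sec = 435200 * 4394 = 1912268800
Total bits/sec = 1912268800 * 8 = 15298150400
Mbps = 15298150400 / 1e6 = 15298.15

15298.15 Mbps


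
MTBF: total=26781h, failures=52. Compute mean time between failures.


Formula: MTBF = Total operating time / Number of failures
MTBF = 26781 / 52
MTBF = 515.02 hours

515.02 hours


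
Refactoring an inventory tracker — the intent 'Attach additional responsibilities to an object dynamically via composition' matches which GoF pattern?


This matches the Decorator pattern

Decorator


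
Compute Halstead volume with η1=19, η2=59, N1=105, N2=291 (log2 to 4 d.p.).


Formula: V = N * log2(η), where N = N1 + N2 and η = η1 + η2
η = 19 + 59 = 78
N = 105 + 291 = 396
log2(78) ≈ 6.2854
V = 396 * 6.2854 = 2489.02

2489.02


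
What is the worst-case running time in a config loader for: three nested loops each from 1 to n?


Reasoning: three levels of nesting over n
Complexity: O(n^3)

O(n^3)


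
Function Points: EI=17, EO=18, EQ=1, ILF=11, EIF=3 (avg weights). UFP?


UFP = EI*4 + EO*5 + EQ*4 + ILF*10 + EIF*7
UFP = 17*4 + 18*5 + 1*4 + 11*10 + 3*7
UFP = 68 + 90 + 4 + 110 + 21
UFP = 293

293


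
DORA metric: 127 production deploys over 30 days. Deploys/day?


Formula: deployments per day = releases / days
= 127 / 30
= 4.233 deploys/day
(equivalently, 29.63 deploys/week)

4.233 deploys/day


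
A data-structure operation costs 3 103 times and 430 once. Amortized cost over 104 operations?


Formula: Amortized cost = Total cost / Operations
Total cost = (103 * 3) + (1 * 430)
Total cost = 309 + 430 = 739
Amortized = 739 / 104 = 7.1058

7.1058


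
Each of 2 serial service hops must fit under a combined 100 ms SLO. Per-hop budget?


Formula: per_stage = total_budget / stages
per_stage = 100 / 2
per_stage = 50.0 ms

50.0 ms


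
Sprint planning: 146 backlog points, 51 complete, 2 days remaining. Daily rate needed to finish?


Formula: Required rate = Remaining points / Days left
Remaining = 146 - 51 = 95 points
Required rate = 95 / 2 = 47.5 points/day

47.5 points/day


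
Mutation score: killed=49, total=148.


Mutation score = killed / total * 100
Mutation score = 49 / 148 * 100
Mutation score = 33.11%

33.11%


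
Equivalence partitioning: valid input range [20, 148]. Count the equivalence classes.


Valid range: [20, 148]
Class 1: x < 20 — invalid
Class 2: 20 ≤ x ≤ 148 — valid
Class 3: x > 148 — invalid
Total equivalence classes: 3

3 equivalence classes


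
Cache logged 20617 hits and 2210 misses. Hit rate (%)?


Formula: hit rate = hits / (hits + misses) * 100
hit rate = 20617 / (20617 + 2210) * 100
hit rate = 20617 / 22827 * 100
hit rate = 90.32%

90.32%


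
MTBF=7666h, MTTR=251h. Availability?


Availability = MTBF / (MTBF + MTTR)
Availability = 7666 / (7666 + 251)
Availability = 7666 / 7917
Availability = 96.8296%

96.8296%


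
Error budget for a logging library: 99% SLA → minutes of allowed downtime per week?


Formula: allowed downtime = period * (100 - SLA) / 100
Period (week) = 10080 minutes
Unavailability fraction = (100 - 99.0) / 100
Allowed downtime = 10080 * (100 - 99.0) / 100
Allowed downtime = 100.8 minutes

100.8 minutes


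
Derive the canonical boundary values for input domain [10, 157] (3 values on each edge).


Range: [10, 157]
Boundaries: just below min, min, min+1, max-1, max, just above max
Values: [9, 10, 11, 156, 157, 158]

[9, 10, 11, 156, 157, 158]


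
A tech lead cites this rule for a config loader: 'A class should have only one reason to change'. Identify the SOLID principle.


This describes the Single Responsibility Principle (SRP)

Single Responsibility Principle (SRP)


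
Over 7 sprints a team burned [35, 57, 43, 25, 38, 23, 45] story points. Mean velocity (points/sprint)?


Formula: Avg velocity = Total points / Number of sprints
Points: [35, 57, 43, 25, 38, 23, 45]
Sum = 35 + 57 + 43 + 25 + 38 + 23 + 45 = 266
Avg velocity = 266 / 7 = 38.0 points/sprint

38.0 points/sprint


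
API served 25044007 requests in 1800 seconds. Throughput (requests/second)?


Formula: throughput = requests / seconds
throughput = 25044007 / 1800
throughput = 13913.34 requests/second

13913.34 requests/second


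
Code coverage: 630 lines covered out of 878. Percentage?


Coverage = covered / total * 100
Coverage = 630 / 878 * 100
Coverage = 71.75%

71.75%


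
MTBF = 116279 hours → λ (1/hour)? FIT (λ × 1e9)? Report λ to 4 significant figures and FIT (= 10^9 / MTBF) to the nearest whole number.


Formula: λ = 1 / MTBF; FIT = λ × 1e9 = 1e9 / MTBF
λ = 1 / 116279 ≈ 8.600e-06 failures/hour
FIT = 1e9 / 116279 ≈ 8600 failures per 1e9 hours (nearest whole number)

λ = 8.600e-06 /h, FIT = 8600


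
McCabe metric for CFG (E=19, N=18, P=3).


Formula: V(G) = E - N + 2P
V(G) = 19 - 18 + 2*3
V(G) = 1 + 6
V(G) = 7

7


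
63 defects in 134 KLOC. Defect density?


Defect density = defects / KLOC
Defect density = 63 / 134
Defect density = 0.47 defects/KLOC

0.47 defects/KLOC


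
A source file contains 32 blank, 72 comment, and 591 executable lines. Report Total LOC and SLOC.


Total LOC = blank + comment + code
Total LOC = 32 + 72 + 591 = 695
SLOC (source only) = code = 591

Total LOC: 695, SLOC: 591


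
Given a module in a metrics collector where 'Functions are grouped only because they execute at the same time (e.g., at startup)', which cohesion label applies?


Reasoning: Related by timing only
Type: Temporal cohesion

Temporal cohesion


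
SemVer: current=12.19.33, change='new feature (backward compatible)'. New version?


Current: 12.19.33
Change category: 'new feature (backward compatible)' → minor bump
SemVer rule: minor bump → increment MINOR, reset PATCH to 0 (MAJOR unchanged)
New: 12.20.0

12.20.0


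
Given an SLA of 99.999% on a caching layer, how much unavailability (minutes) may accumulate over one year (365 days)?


Formula: allowed downtime = period * (100 - SLA) / 100
Period (year (365 days)) = 525600 minutes
Unavailability fraction = (100 - 99.999) / 100
Allowed downtime = 525600 * (100 - 99.999) / 100
Allowed downtime = 5.256 minutes

5.256 minutes


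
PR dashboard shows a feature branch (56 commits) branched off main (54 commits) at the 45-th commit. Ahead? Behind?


Common ancestor: commit #45
feature commits after divergence: 56 - 45 = 11
main commits after divergence: 54 - 45 = 9
feature is 11 commits ahead of main
main is 9 commits ahead of feature

feature ahead: 11, main ahead: 9


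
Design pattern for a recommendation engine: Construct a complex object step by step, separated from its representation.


This matches the Builder pattern

Builder


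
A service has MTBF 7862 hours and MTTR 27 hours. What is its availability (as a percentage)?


Availability = MTBF / (MTBF + MTTR)
Availability = 7862 / (7862 + 27)
Availability = 7862 / 7889
Availability = 99.6578%

99.6578%


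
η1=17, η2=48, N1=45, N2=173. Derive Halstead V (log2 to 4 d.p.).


Formula: V = N * log2(η), where N = N1 + N2 and η = η1 + η2
η = 17 + 48 = 65
N = 45 + 173 = 218
log2(65) ≈ 6.0224
V = 218 * 6.0224 = 1312.88

1312.88


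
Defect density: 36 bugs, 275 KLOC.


Defect density = defects / KLOC
Defect density = 36 / 275
Defect density = 0.131 defects/KLOC

0.131 defects/KLOC


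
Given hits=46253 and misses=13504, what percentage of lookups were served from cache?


Formula: hit rate = hits / (hits + misses) * 100
hit rate = 46253 / (46253 + 13504) * 100
hit rate = 46253 / 59757 * 100
hit rate = 77.4%

77.4%


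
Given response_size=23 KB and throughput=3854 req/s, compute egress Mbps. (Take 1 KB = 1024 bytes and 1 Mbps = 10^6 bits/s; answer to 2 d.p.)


Formula: Mbps = payload_bytes * RPS * 8 / 1e6
Payload per request = 23 KB = 23 * 1024 = 23552 bytes
Total bytes/sec = 23552 * 3854 = 90769408
Total bits/sec = 90769408 * 8 = 726155264
Mbps = 726155264 / 1e6 = 726.16

726.16 Mbps


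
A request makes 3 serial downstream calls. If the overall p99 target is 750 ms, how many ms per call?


Formula: per_stage = total_budget / stages
per_stage = 750 / 3
per_stage = 250.0 ms

250.0 ms


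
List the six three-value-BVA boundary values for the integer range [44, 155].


Range: [44, 155]
Boundaries: just below min, min, min+1, max-1, max, just above max
Values: [43, 44, 45, 154, 155, 156]

[43, 44, 45, 154, 155, 156]


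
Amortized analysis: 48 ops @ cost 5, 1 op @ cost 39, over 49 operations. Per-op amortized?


Formula: Amortized cost = Total cost / Operations
Total cost = (48 * 5) + (1 * 39)
Total cost = 240 + 39 = 279
Amortized = 279 / 49 = 5.6939

5.6939


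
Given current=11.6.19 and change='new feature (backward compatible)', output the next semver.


Current: 11.6.19
Change category: 'new feature (backward compatible)' → minor bump
SemVer rule: minor bump → increment MINOR, reset PATCH to 0 (MAJOR unchanged)
New: 11.7.0

11.7.0


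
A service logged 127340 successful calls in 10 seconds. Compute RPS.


Formula: throughput = requests / seconds
throughput = 127340 / 10
throughput = 12734.0 requests/second

12734.0 requests/second


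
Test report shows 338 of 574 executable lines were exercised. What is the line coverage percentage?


Coverage = covered / total * 100
Coverage = 338 / 574 * 100
Coverage = 58.89%

58.89%


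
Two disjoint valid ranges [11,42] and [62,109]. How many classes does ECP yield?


Valid ranges: [11,42] and [62,109]
Class 1: x < 11 — invalid
Class 2: 11 ≤ x ≤ 42 — valid
Class 3: 42 < x < 62 — invalid (gap between ranges)
Class 4: 62 ≤ x ≤ 109 — valid
Class 5: x > 109 — invalid
Total equivalence classes: 5

5 equivalence classes


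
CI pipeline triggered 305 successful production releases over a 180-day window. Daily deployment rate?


Formula: deployments per day = releases / days
= 305 / 180
= 1.694 deploys/day
(equivalently, 11.86 deploys/week)

1.694 deploys/day


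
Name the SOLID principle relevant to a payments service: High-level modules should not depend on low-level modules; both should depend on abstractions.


This describes the Dependency Inversion Principle (DIP)

Dependency Inversion Principle (DIP)


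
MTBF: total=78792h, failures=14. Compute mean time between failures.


Formula: MTBF = Total operating time / Number of failures
MTBF = 78792 / 14
MTBF = 5628.0 hours

5628.0 hours


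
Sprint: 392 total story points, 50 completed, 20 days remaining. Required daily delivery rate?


Formula: Required rate = Remaining points / Days left
Remaining = 392 - 50 = 342 points
Required rate = 342 / 20 = 17.1 points/day

17.1 points/day


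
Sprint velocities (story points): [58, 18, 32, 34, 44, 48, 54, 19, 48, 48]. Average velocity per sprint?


Formula: Avg velocity = Total points / Number of sprints
Points: [58, 18, 32, 34, 44, 48, 54, 19, 48, 48]
Sum = 58 + 18 + 32 + 34 + 44 + 48 + 54 + 19 + 48 + 48 = 403
Avg velocity = 403 / 10 = 40.3 points/sprint

40.3 points/sprint


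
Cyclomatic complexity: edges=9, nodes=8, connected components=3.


Formula: V(G) = E - N + 2P
V(G) = 9 - 8 + 2*3
V(G) = 1 + 6
V(G) = 7

7


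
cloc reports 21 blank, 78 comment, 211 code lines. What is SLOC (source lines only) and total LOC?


Total LOC = blank + comment + code
Total LOC = 21 + 78 + 211 = 310
SLOC (source only) = code = 211

Total LOC: 310, SLOC: 211


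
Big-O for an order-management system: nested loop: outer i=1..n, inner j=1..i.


Reasoning: triangle: n(n+1)/2 ~ n^2/2
Complexity: O(n^2)

O(n^2)


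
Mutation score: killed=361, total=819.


Mutation score = killed / total * 100
Mutation score = 361 / 819 * 100
Mutation score = 44.08%

44.08%


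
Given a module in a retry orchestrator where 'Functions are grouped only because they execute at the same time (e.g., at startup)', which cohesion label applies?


Reasoning: Related by timing only
Type: Temporal cohesion

Temporal cohesion


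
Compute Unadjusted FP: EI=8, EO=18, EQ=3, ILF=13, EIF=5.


UFP = EI*4 + EO*5 + EQ*4 + ILF*10 + EIF*7
UFP = 8*4 + 18*5 + 3*4 + 13*10 + 5*7
UFP = 32 + 90 + 12 + 130 + 35
UFP = 299

299


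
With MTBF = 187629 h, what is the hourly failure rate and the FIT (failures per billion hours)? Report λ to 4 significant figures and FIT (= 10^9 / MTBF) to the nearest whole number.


Formula: λ = 1 / MTBF; FIT = λ × 1e9 = 1e9 / MTBF
λ = 1 / 187629 ≈ 5.330e-06 failures/hour
FIT = 1e9 / 187629 ≈ 5330 failures per 1e9 hours (nearest whole number)

λ = 5.330e-06 /h, FIT = 5330


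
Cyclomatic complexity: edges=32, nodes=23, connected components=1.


Formula: V(G) = E - N + 2P
V(G) = 32 - 23 + 2*1
V(G) = 9 + 2
V(G) = 11

11


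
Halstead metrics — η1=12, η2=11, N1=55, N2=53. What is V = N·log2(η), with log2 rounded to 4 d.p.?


Formula: V = N * log2(η), where N = N1 + N2 and η = η1 + η2
η = 12 + 11 = 23
N = 55 + 53 = 108
log2(23) ≈ 4.5236
V = 108 * 4.5236 = 488.55

488.55


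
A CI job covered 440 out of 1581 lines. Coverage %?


Coverage = covered / total * 100
Coverage = 440 / 1581 * 100
Coverage = 27.83%

27.83%


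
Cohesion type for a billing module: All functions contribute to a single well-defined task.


Reasoning: Best: single purpose
Type: Functional cohesion

Functional cohesion


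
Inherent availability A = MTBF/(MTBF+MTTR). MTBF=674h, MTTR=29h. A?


Availability = MTBF / (MTBF + MTTR)
Availability = 674 / (674 + 29)
Availability = 674 / 703
Availability = 95.8748%

95.8748%


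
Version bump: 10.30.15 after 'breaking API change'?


Current: 10.30.15
Change category: 'breaking API change' → major bump
SemVer rule: major bump → increment MAJOR, reset MINOR and PATCH to 0
New: 11.0.0

11.0.0


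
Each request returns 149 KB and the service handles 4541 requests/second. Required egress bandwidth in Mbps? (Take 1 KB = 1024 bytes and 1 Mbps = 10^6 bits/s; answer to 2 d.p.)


Formula: Mbps = payload_bytes * RPS * 8 / 1e6
Payload per request = 149 KB = 149 * 1024 = 152576 bytes
Total bytes/sec = 152576 * 4541 = 692847616
Total bits/sec = 692847616 * 8 = 5542780928
Mbps = 5542780928 / 1e6 = 5542.78

5542.78 Mbps


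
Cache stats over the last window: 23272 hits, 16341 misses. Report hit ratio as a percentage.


Formula: hit rate = hits / (hits + misses) * 100
hit rate = 23272 / (23272 + 16341) * 100
hit rate = 23272 / 39613 * 100
hit rate = 58.75%

58.75%


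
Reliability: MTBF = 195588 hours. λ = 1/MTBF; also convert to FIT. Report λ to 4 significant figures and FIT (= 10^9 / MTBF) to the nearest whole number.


Formula: λ = 1 / MTBF; FIT = λ × 1e9 = 1e9 / MTBF
λ = 1 / 195588 ≈ 5.113e-06 failures/hour
FIT = 1e9 / 195588 ≈ 5113 failures per 1e9 hours (nearest whole number)

λ = 5.113e-06 /h, FIT = 5113


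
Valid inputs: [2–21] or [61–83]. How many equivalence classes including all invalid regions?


Valid ranges: [2,21] and [61,83]
Class 1: x < 2 — invalid
Class 2: 2 ≤ x ≤ 21 — valid
Class 3: 21 < x < 61 — invalid (gap between ranges)
Class 4: 61 ≤ x ≤ 83 — valid
Class 5: x > 83 — invalid
Total equivalence classes: 5

5 equivalence classes


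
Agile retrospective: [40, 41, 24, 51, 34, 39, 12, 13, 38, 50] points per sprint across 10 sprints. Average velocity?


Formula: Avg velocity = Total points / Number of sprints
Points: [40, 41, 24, 51, 34, 39, 12, 13, 38, 50]
Sum = 40 + 41 + 24 + 51 + 34 + 39 + 12 + 13 + 38 + 50 = 342
Avg velocity = 342 / 10 = 34.2 points/sprint

34.2 points/sprint


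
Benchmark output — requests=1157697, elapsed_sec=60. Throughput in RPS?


Formula: throughput = requests / seconds
throughput = 1157697 / 60
throughput = 19294.95 requests/second

19294.95 requests/second


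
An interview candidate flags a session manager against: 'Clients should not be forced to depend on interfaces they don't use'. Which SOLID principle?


This describes the Interface Segregation Principle (ISP)

Interface Segregation Principle (ISP)


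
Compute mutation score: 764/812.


Mutation score = killed / total * 100
Mutation score = 764 / 812 * 100
Mutation score = 94.09%

94.09%


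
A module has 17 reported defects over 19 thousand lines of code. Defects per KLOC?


Defect density = defects / KLOC
Defect density = 17 / 19
Defect density = 0.895 defects/KLOC

0.895 defects/KLOC


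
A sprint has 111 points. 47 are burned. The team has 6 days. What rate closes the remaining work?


Formula: Required rate = Remaining points / Days left
Remaining = 111 - 47 = 64 points
Required rate = 64 / 6 = 10.67 points/day

10.67 points/day


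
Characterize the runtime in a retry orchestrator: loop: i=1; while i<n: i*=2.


Reasoning: i doubles each step so iterations are log2(n)
Complexity: O(log n)

O(log n)


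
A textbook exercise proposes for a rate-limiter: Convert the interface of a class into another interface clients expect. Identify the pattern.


This matches the Adapter pattern

Adapter


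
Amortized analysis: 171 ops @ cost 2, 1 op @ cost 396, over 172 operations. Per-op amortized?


Formula: Amortized cost = Total cost / Operations
Total cost = (171 * 2) + (1 * 396)
Total cost = 342 + 396 = 738
Amortized = 738 / 172 = 4.2907

4.2907


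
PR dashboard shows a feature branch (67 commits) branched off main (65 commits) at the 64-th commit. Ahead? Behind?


Common ancestor: commit #64
feature commits after divergence: 67 - 64 = 3
main commits after divergence: 65 - 64 = 1
feature is 3 commits ahead of main
main is 1 commits ahead of feature

feature ahead: 3, main ahead: 1


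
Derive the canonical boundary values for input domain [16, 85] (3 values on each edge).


Range: [16, 85]
Boundaries: just below min, min, min+1, max-1, max, just above max
Values: [15, 16, 17, 84, 85, 86]

[15, 16, 17, 84, 85, 86]


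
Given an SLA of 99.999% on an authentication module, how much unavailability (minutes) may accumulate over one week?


Formula: allowed downtime = period * (100 - SLA) / 100
Period (week) = 10080 minutes
Unavailability fraction = (100 - 99.999) / 100
Allowed downtime = 10080 * (100 - 99.999) / 100
Allowed downtime = 0.1008 minutes

0.1008 minutes


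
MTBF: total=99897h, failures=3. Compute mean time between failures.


Formula: MTBF = Total operating time / Number of failures
MTBF = 99897 / 3
MTBF = 33299.0 hours

33299.0 hours


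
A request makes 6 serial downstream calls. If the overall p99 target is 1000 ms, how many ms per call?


Formula: per_stage = total_budget / stages
per_stage = 1000 / 6
per_stage = 166.67 ms

166.67 ms
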